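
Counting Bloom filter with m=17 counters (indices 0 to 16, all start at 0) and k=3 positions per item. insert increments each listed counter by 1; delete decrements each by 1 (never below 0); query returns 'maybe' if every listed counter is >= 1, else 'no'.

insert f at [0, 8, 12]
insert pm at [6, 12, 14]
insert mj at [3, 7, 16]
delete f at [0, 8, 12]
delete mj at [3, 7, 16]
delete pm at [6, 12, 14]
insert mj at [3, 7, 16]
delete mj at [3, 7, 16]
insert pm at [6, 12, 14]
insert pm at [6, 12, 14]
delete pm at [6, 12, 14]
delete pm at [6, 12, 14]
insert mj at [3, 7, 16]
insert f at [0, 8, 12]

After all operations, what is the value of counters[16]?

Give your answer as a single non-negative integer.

Step 1: insert f at [0, 8, 12] -> counters=[1,0,0,0,0,0,0,0,1,0,0,0,1,0,0,0,0]
Step 2: insert pm at [6, 12, 14] -> counters=[1,0,0,0,0,0,1,0,1,0,0,0,2,0,1,0,0]
Step 3: insert mj at [3, 7, 16] -> counters=[1,0,0,1,0,0,1,1,1,0,0,0,2,0,1,0,1]
Step 4: delete f at [0, 8, 12] -> counters=[0,0,0,1,0,0,1,1,0,0,0,0,1,0,1,0,1]
Step 5: delete mj at [3, 7, 16] -> counters=[0,0,0,0,0,0,1,0,0,0,0,0,1,0,1,0,0]
Step 6: delete pm at [6, 12, 14] -> counters=[0,0,0,0,0,0,0,0,0,0,0,0,0,0,0,0,0]
Step 7: insert mj at [3, 7, 16] -> counters=[0,0,0,1,0,0,0,1,0,0,0,0,0,0,0,0,1]
Step 8: delete mj at [3, 7, 16] -> counters=[0,0,0,0,0,0,0,0,0,0,0,0,0,0,0,0,0]
Step 9: insert pm at [6, 12, 14] -> counters=[0,0,0,0,0,0,1,0,0,0,0,0,1,0,1,0,0]
Step 10: insert pm at [6, 12, 14] -> counters=[0,0,0,0,0,0,2,0,0,0,0,0,2,0,2,0,0]
Step 11: delete pm at [6, 12, 14] -> counters=[0,0,0,0,0,0,1,0,0,0,0,0,1,0,1,0,0]
Step 12: delete pm at [6, 12, 14] -> counters=[0,0,0,0,0,0,0,0,0,0,0,0,0,0,0,0,0]
Step 13: insert mj at [3, 7, 16] -> counters=[0,0,0,1,0,0,0,1,0,0,0,0,0,0,0,0,1]
Step 14: insert f at [0, 8, 12] -> counters=[1,0,0,1,0,0,0,1,1,0,0,0,1,0,0,0,1]
Final counters=[1,0,0,1,0,0,0,1,1,0,0,0,1,0,0,0,1] -> counters[16]=1

Answer: 1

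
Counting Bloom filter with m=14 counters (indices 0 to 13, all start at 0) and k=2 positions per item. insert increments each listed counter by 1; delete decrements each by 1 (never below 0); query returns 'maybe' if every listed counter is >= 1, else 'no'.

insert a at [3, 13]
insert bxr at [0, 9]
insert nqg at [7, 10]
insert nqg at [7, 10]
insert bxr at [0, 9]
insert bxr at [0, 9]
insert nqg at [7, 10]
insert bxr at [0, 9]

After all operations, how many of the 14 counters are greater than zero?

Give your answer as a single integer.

Step 1: insert a at [3, 13] -> counters=[0,0,0,1,0,0,0,0,0,0,0,0,0,1]
Step 2: insert bxr at [0, 9] -> counters=[1,0,0,1,0,0,0,0,0,1,0,0,0,1]
Step 3: insert nqg at [7, 10] -> counters=[1,0,0,1,0,0,0,1,0,1,1,0,0,1]
Step 4: insert nqg at [7, 10] -> counters=[1,0,0,1,0,0,0,2,0,1,2,0,0,1]
Step 5: insert bxr at [0, 9] -> counters=[2,0,0,1,0,0,0,2,0,2,2,0,0,1]
Step 6: insert bxr at [0, 9] -> counters=[3,0,0,1,0,0,0,2,0,3,2,0,0,1]
Step 7: insert nqg at [7, 10] -> counters=[3,0,0,1,0,0,0,3,0,3,3,0,0,1]
Step 8: insert bxr at [0, 9] -> counters=[4,0,0,1,0,0,0,3,0,4,3,0,0,1]
Final counters=[4,0,0,1,0,0,0,3,0,4,3,0,0,1] -> 6 nonzero

Answer: 6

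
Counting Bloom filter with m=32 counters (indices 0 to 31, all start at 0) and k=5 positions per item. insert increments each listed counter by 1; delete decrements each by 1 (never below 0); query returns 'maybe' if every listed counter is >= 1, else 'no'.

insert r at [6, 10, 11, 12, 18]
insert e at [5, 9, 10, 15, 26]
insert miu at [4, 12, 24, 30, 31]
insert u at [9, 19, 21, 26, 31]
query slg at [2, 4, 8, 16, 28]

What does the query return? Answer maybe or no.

Answer: no

Derivation:
Step 1: insert r at [6, 10, 11, 12, 18] -> counters=[0,0,0,0,0,0,1,0,0,0,1,1,1,0,0,0,0,0,1,0,0,0,0,0,0,0,0,0,0,0,0,0]
Step 2: insert e at [5, 9, 10, 15, 26] -> counters=[0,0,0,0,0,1,1,0,0,1,2,1,1,0,0,1,0,0,1,0,0,0,0,0,0,0,1,0,0,0,0,0]
Step 3: insert miu at [4, 12, 24, 30, 31] -> counters=[0,0,0,0,1,1,1,0,0,1,2,1,2,0,0,1,0,0,1,0,0,0,0,0,1,0,1,0,0,0,1,1]
Step 4: insert u at [9, 19, 21, 26, 31] -> counters=[0,0,0,0,1,1,1,0,0,2,2,1,2,0,0,1,0,0,1,1,0,1,0,0,1,0,2,0,0,0,1,2]
Query slg: check counters[2]=0 counters[4]=1 counters[8]=0 counters[16]=0 counters[28]=0 -> no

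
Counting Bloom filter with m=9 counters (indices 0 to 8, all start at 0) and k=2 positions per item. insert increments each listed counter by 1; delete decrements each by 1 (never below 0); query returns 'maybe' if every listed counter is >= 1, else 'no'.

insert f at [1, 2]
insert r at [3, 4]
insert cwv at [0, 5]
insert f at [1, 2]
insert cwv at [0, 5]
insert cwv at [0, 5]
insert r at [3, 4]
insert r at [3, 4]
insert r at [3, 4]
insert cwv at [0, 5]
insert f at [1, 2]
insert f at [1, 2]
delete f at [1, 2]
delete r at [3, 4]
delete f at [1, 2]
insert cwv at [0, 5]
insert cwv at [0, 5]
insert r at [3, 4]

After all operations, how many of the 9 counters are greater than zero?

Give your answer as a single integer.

Step 1: insert f at [1, 2] -> counters=[0,1,1,0,0,0,0,0,0]
Step 2: insert r at [3, 4] -> counters=[0,1,1,1,1,0,0,0,0]
Step 3: insert cwv at [0, 5] -> counters=[1,1,1,1,1,1,0,0,0]
Step 4: insert f at [1, 2] -> counters=[1,2,2,1,1,1,0,0,0]
Step 5: insert cwv at [0, 5] -> counters=[2,2,2,1,1,2,0,0,0]
Step 6: insert cwv at [0, 5] -> counters=[3,2,2,1,1,3,0,0,0]
Step 7: insert r at [3, 4] -> counters=[3,2,2,2,2,3,0,0,0]
Step 8: insert r at [3, 4] -> counters=[3,2,2,3,3,3,0,0,0]
Step 9: insert r at [3, 4] -> counters=[3,2,2,4,4,3,0,0,0]
Step 10: insert cwv at [0, 5] -> counters=[4,2,2,4,4,4,0,0,0]
Step 11: insert f at [1, 2] -> counters=[4,3,3,4,4,4,0,0,0]
Step 12: insert f at [1, 2] -> counters=[4,4,4,4,4,4,0,0,0]
Step 13: delete f at [1, 2] -> counters=[4,3,3,4,4,4,0,0,0]
Step 14: delete r at [3, 4] -> counters=[4,3,3,3,3,4,0,0,0]
Step 15: delete f at [1, 2] -> counters=[4,2,2,3,3,4,0,0,0]
Step 16: insert cwv at [0, 5] -> counters=[5,2,2,3,3,5,0,0,0]
Step 17: insert cwv at [0, 5] -> counters=[6,2,2,3,3,6,0,0,0]
Step 18: insert r at [3, 4] -> counters=[6,2,2,4,4,6,0,0,0]
Final counters=[6,2,2,4,4,6,0,0,0] -> 6 nonzero

Answer: 6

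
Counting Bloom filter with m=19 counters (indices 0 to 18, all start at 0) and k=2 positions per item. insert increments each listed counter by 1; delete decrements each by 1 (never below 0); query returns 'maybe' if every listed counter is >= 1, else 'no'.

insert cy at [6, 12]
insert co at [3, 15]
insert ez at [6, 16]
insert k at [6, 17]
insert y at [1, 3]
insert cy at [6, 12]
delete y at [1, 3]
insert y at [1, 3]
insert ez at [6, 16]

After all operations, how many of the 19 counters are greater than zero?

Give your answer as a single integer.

Answer: 7

Derivation:
Step 1: insert cy at [6, 12] -> counters=[0,0,0,0,0,0,1,0,0,0,0,0,1,0,0,0,0,0,0]
Step 2: insert co at [3, 15] -> counters=[0,0,0,1,0,0,1,0,0,0,0,0,1,0,0,1,0,0,0]
Step 3: insert ez at [6, 16] -> counters=[0,0,0,1,0,0,2,0,0,0,0,0,1,0,0,1,1,0,0]
Step 4: insert k at [6, 17] -> counters=[0,0,0,1,0,0,3,0,0,0,0,0,1,0,0,1,1,1,0]
Step 5: insert y at [1, 3] -> counters=[0,1,0,2,0,0,3,0,0,0,0,0,1,0,0,1,1,1,0]
Step 6: insert cy at [6, 12] -> counters=[0,1,0,2,0,0,4,0,0,0,0,0,2,0,0,1,1,1,0]
Step 7: delete y at [1, 3] -> counters=[0,0,0,1,0,0,4,0,0,0,0,0,2,0,0,1,1,1,0]
Step 8: insert y at [1, 3] -> counters=[0,1,0,2,0,0,4,0,0,0,0,0,2,0,0,1,1,1,0]
Step 9: insert ez at [6, 16] -> counters=[0,1,0,2,0,0,5,0,0,0,0,0,2,0,0,1,2,1,0]
Final counters=[0,1,0,2,0,0,5,0,0,0,0,0,2,0,0,1,2,1,0] -> 7 nonzero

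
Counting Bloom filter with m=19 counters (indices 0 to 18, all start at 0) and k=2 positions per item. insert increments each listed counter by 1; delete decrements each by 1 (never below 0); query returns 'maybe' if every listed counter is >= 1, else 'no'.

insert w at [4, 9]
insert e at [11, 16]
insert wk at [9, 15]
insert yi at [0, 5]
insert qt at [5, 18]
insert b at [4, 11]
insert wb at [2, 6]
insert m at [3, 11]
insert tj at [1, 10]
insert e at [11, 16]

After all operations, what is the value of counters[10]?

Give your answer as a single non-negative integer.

Answer: 1

Derivation:
Step 1: insert w at [4, 9] -> counters=[0,0,0,0,1,0,0,0,0,1,0,0,0,0,0,0,0,0,0]
Step 2: insert e at [11, 16] -> counters=[0,0,0,0,1,0,0,0,0,1,0,1,0,0,0,0,1,0,0]
Step 3: insert wk at [9, 15] -> counters=[0,0,0,0,1,0,0,0,0,2,0,1,0,0,0,1,1,0,0]
Step 4: insert yi at [0, 5] -> counters=[1,0,0,0,1,1,0,0,0,2,0,1,0,0,0,1,1,0,0]
Step 5: insert qt at [5, 18] -> counters=[1,0,0,0,1,2,0,0,0,2,0,1,0,0,0,1,1,0,1]
Step 6: insert b at [4, 11] -> counters=[1,0,0,0,2,2,0,0,0,2,0,2,0,0,0,1,1,0,1]
Step 7: insert wb at [2, 6] -> counters=[1,0,1,0,2,2,1,0,0,2,0,2,0,0,0,1,1,0,1]
Step 8: insert m at [3, 11] -> counters=[1,0,1,1,2,2,1,0,0,2,0,3,0,0,0,1,1,0,1]
Step 9: insert tj at [1, 10] -> counters=[1,1,1,1,2,2,1,0,0,2,1,3,0,0,0,1,1,0,1]
Step 10: insert e at [11, 16] -> counters=[1,1,1,1,2,2,1,0,0,2,1,4,0,0,0,1,2,0,1]
Final counters=[1,1,1,1,2,2,1,0,0,2,1,4,0,0,0,1,2,0,1] -> counters[10]=1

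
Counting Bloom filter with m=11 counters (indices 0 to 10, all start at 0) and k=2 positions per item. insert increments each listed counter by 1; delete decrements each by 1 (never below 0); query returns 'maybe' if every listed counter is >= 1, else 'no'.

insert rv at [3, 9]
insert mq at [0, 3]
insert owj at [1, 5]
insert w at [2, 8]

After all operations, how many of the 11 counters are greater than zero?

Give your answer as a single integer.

Step 1: insert rv at [3, 9] -> counters=[0,0,0,1,0,0,0,0,0,1,0]
Step 2: insert mq at [0, 3] -> counters=[1,0,0,2,0,0,0,0,0,1,0]
Step 3: insert owj at [1, 5] -> counters=[1,1,0,2,0,1,0,0,0,1,0]
Step 4: insert w at [2, 8] -> counters=[1,1,1,2,0,1,0,0,1,1,0]
Final counters=[1,1,1,2,0,1,0,0,1,1,0] -> 7 nonzero

Answer: 7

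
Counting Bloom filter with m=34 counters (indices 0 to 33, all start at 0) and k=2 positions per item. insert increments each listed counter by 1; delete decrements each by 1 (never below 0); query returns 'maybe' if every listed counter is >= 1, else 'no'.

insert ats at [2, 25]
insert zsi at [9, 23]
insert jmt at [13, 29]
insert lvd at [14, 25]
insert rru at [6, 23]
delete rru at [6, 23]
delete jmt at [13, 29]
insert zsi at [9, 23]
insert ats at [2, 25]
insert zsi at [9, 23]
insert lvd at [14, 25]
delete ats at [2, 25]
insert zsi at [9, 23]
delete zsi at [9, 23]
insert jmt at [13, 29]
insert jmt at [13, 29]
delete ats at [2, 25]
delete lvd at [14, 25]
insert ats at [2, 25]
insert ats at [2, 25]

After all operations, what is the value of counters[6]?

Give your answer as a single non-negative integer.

Answer: 0

Derivation:
Step 1: insert ats at [2, 25] -> counters=[0,0,1,0,0,0,0,0,0,0,0,0,0,0,0,0,0,0,0,0,0,0,0,0,0,1,0,0,0,0,0,0,0,0]
Step 2: insert zsi at [9, 23] -> counters=[0,0,1,0,0,0,0,0,0,1,0,0,0,0,0,0,0,0,0,0,0,0,0,1,0,1,0,0,0,0,0,0,0,0]
Step 3: insert jmt at [13, 29] -> counters=[0,0,1,0,0,0,0,0,0,1,0,0,0,1,0,0,0,0,0,0,0,0,0,1,0,1,0,0,0,1,0,0,0,0]
Step 4: insert lvd at [14, 25] -> counters=[0,0,1,0,0,0,0,0,0,1,0,0,0,1,1,0,0,0,0,0,0,0,0,1,0,2,0,0,0,1,0,0,0,0]
Step 5: insert rru at [6, 23] -> counters=[0,0,1,0,0,0,1,0,0,1,0,0,0,1,1,0,0,0,0,0,0,0,0,2,0,2,0,0,0,1,0,0,0,0]
Step 6: delete rru at [6, 23] -> counters=[0,0,1,0,0,0,0,0,0,1,0,0,0,1,1,0,0,0,0,0,0,0,0,1,0,2,0,0,0,1,0,0,0,0]
Step 7: delete jmt at [13, 29] -> counters=[0,0,1,0,0,0,0,0,0,1,0,0,0,0,1,0,0,0,0,0,0,0,0,1,0,2,0,0,0,0,0,0,0,0]
Step 8: insert zsi at [9, 23] -> counters=[0,0,1,0,0,0,0,0,0,2,0,0,0,0,1,0,0,0,0,0,0,0,0,2,0,2,0,0,0,0,0,0,0,0]
Step 9: insert ats at [2, 25] -> counters=[0,0,2,0,0,0,0,0,0,2,0,0,0,0,1,0,0,0,0,0,0,0,0,2,0,3,0,0,0,0,0,0,0,0]
Step 10: insert zsi at [9, 23] -> counters=[0,0,2,0,0,0,0,0,0,3,0,0,0,0,1,0,0,0,0,0,0,0,0,3,0,3,0,0,0,0,0,0,0,0]
Step 11: insert lvd at [14, 25] -> counters=[0,0,2,0,0,0,0,0,0,3,0,0,0,0,2,0,0,0,0,0,0,0,0,3,0,4,0,0,0,0,0,0,0,0]
Step 12: delete ats at [2, 25] -> counters=[0,0,1,0,0,0,0,0,0,3,0,0,0,0,2,0,0,0,0,0,0,0,0,3,0,3,0,0,0,0,0,0,0,0]
Step 13: insert zsi at [9, 23] -> counters=[0,0,1,0,0,0,0,0,0,4,0,0,0,0,2,0,0,0,0,0,0,0,0,4,0,3,0,0,0,0,0,0,0,0]
Step 14: delete zsi at [9, 23] -> counters=[0,0,1,0,0,0,0,0,0,3,0,0,0,0,2,0,0,0,0,0,0,0,0,3,0,3,0,0,0,0,0,0,0,0]
Step 15: insert jmt at [13, 29] -> counters=[0,0,1,0,0,0,0,0,0,3,0,0,0,1,2,0,0,0,0,0,0,0,0,3,0,3,0,0,0,1,0,0,0,0]
Step 16: insert jmt at [13, 29] -> counters=[0,0,1,0,0,0,0,0,0,3,0,0,0,2,2,0,0,0,0,0,0,0,0,3,0,3,0,0,0,2,0,0,0,0]
Step 17: delete ats at [2, 25] -> counters=[0,0,0,0,0,0,0,0,0,3,0,0,0,2,2,0,0,0,0,0,0,0,0,3,0,2,0,0,0,2,0,0,0,0]
Step 18: delete lvd at [14, 25] -> counters=[0,0,0,0,0,0,0,0,0,3,0,0,0,2,1,0,0,0,0,0,0,0,0,3,0,1,0,0,0,2,0,0,0,0]
Step 19: insert ats at [2, 25] -> counters=[0,0,1,0,0,0,0,0,0,3,0,0,0,2,1,0,0,0,0,0,0,0,0,3,0,2,0,0,0,2,0,0,0,0]
Step 20: insert ats at [2, 25] -> counters=[0,0,2,0,0,0,0,0,0,3,0,0,0,2,1,0,0,0,0,0,0,0,0,3,0,3,0,0,0,2,0,0,0,0]
Final counters=[0,0,2,0,0,0,0,0,0,3,0,0,0,2,1,0,0,0,0,0,0,0,0,3,0,3,0,0,0,2,0,0,0,0] -> counters[6]=0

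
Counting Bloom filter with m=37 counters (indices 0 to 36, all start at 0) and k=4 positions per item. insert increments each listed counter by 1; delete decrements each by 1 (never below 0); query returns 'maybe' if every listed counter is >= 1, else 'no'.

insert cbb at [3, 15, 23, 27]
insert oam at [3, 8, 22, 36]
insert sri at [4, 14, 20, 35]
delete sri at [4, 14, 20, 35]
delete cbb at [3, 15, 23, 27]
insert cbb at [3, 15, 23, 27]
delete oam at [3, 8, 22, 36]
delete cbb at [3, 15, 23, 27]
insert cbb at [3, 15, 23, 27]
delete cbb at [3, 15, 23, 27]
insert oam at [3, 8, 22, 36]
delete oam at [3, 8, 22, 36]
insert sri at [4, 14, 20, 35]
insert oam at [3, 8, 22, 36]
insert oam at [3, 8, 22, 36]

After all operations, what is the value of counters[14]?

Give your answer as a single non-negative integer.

Step 1: insert cbb at [3, 15, 23, 27] -> counters=[0,0,0,1,0,0,0,0,0,0,0,0,0,0,0,1,0,0,0,0,0,0,0,1,0,0,0,1,0,0,0,0,0,0,0,0,0]
Step 2: insert oam at [3, 8, 22, 36] -> counters=[0,0,0,2,0,0,0,0,1,0,0,0,0,0,0,1,0,0,0,0,0,0,1,1,0,0,0,1,0,0,0,0,0,0,0,0,1]
Step 3: insert sri at [4, 14, 20, 35] -> counters=[0,0,0,2,1,0,0,0,1,0,0,0,0,0,1,1,0,0,0,0,1,0,1,1,0,0,0,1,0,0,0,0,0,0,0,1,1]
Step 4: delete sri at [4, 14, 20, 35] -> counters=[0,0,0,2,0,0,0,0,1,0,0,0,0,0,0,1,0,0,0,0,0,0,1,1,0,0,0,1,0,0,0,0,0,0,0,0,1]
Step 5: delete cbb at [3, 15, 23, 27] -> counters=[0,0,0,1,0,0,0,0,1,0,0,0,0,0,0,0,0,0,0,0,0,0,1,0,0,0,0,0,0,0,0,0,0,0,0,0,1]
Step 6: insert cbb at [3, 15, 23, 27] -> counters=[0,0,0,2,0,0,0,0,1,0,0,0,0,0,0,1,0,0,0,0,0,0,1,1,0,0,0,1,0,0,0,0,0,0,0,0,1]
Step 7: delete oam at [3, 8, 22, 36] -> counters=[0,0,0,1,0,0,0,0,0,0,0,0,0,0,0,1,0,0,0,0,0,0,0,1,0,0,0,1,0,0,0,0,0,0,0,0,0]
Step 8: delete cbb at [3, 15, 23, 27] -> counters=[0,0,0,0,0,0,0,0,0,0,0,0,0,0,0,0,0,0,0,0,0,0,0,0,0,0,0,0,0,0,0,0,0,0,0,0,0]
Step 9: insert cbb at [3, 15, 23, 27] -> counters=[0,0,0,1,0,0,0,0,0,0,0,0,0,0,0,1,0,0,0,0,0,0,0,1,0,0,0,1,0,0,0,0,0,0,0,0,0]
Step 10: delete cbb at [3, 15, 23, 27] -> counters=[0,0,0,0,0,0,0,0,0,0,0,0,0,0,0,0,0,0,0,0,0,0,0,0,0,0,0,0,0,0,0,0,0,0,0,0,0]
Step 11: insert oam at [3, 8, 22, 36] -> counters=[0,0,0,1,0,0,0,0,1,0,0,0,0,0,0,0,0,0,0,0,0,0,1,0,0,0,0,0,0,0,0,0,0,0,0,0,1]
Step 12: delete oam at [3, 8, 22, 36] -> counters=[0,0,0,0,0,0,0,0,0,0,0,0,0,0,0,0,0,0,0,0,0,0,0,0,0,0,0,0,0,0,0,0,0,0,0,0,0]
Step 13: insert sri at [4, 14, 20, 35] -> counters=[0,0,0,0,1,0,0,0,0,0,0,0,0,0,1,0,0,0,0,0,1,0,0,0,0,0,0,0,0,0,0,0,0,0,0,1,0]
Step 14: insert oam at [3, 8, 22, 36] -> counters=[0,0,0,1,1,0,0,0,1,0,0,0,0,0,1,0,0,0,0,0,1,0,1,0,0,0,0,0,0,0,0,0,0,0,0,1,1]
Step 15: insert oam at [3, 8, 22, 36] -> counters=[0,0,0,2,1,0,0,0,2,0,0,0,0,0,1,0,0,0,0,0,1,0,2,0,0,0,0,0,0,0,0,0,0,0,0,1,2]
Final counters=[0,0,0,2,1,0,0,0,2,0,0,0,0,0,1,0,0,0,0,0,1,0,2,0,0,0,0,0,0,0,0,0,0,0,0,1,2] -> counters[14]=1

Answer: 1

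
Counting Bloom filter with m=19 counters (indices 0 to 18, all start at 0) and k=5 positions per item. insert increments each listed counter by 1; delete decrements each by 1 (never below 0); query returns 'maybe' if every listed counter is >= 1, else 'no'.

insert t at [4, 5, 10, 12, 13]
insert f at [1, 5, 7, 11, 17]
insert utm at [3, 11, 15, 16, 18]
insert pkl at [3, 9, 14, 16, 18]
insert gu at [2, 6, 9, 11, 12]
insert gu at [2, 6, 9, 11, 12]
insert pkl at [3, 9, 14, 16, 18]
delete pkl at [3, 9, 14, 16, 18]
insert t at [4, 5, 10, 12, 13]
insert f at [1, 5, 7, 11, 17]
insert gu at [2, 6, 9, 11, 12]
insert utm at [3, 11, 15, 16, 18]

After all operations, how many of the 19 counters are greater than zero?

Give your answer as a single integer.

Answer: 17

Derivation:
Step 1: insert t at [4, 5, 10, 12, 13] -> counters=[0,0,0,0,1,1,0,0,0,0,1,0,1,1,0,0,0,0,0]
Step 2: insert f at [1, 5, 7, 11, 17] -> counters=[0,1,0,0,1,2,0,1,0,0,1,1,1,1,0,0,0,1,0]
Step 3: insert utm at [3, 11, 15, 16, 18] -> counters=[0,1,0,1,1,2,0,1,0,0,1,2,1,1,0,1,1,1,1]
Step 4: insert pkl at [3, 9, 14, 16, 18] -> counters=[0,1,0,2,1,2,0,1,0,1,1,2,1,1,1,1,2,1,2]
Step 5: insert gu at [2, 6, 9, 11, 12] -> counters=[0,1,1,2,1,2,1,1,0,2,1,3,2,1,1,1,2,1,2]
Step 6: insert gu at [2, 6, 9, 11, 12] -> counters=[0,1,2,2,1,2,2,1,0,3,1,4,3,1,1,1,2,1,2]
Step 7: insert pkl at [3, 9, 14, 16, 18] -> counters=[0,1,2,3,1,2,2,1,0,4,1,4,3,1,2,1,3,1,3]
Step 8: delete pkl at [3, 9, 14, 16, 18] -> counters=[0,1,2,2,1,2,2,1,0,3,1,4,3,1,1,1,2,1,2]
Step 9: insert t at [4, 5, 10, 12, 13] -> counters=[0,1,2,2,2,3,2,1,0,3,2,4,4,2,1,1,2,1,2]
Step 10: insert f at [1, 5, 7, 11, 17] -> counters=[0,2,2,2,2,4,2,2,0,3,2,5,4,2,1,1,2,2,2]
Step 11: insert gu at [2, 6, 9, 11, 12] -> counters=[0,2,3,2,2,4,3,2,0,4,2,6,5,2,1,1,2,2,2]
Step 12: insert utm at [3, 11, 15, 16, 18] -> counters=[0,2,3,3,2,4,3,2,0,4,2,7,5,2,1,2,3,2,3]
Final counters=[0,2,3,3,2,4,3,2,0,4,2,7,5,2,1,2,3,2,3] -> 17 nonzero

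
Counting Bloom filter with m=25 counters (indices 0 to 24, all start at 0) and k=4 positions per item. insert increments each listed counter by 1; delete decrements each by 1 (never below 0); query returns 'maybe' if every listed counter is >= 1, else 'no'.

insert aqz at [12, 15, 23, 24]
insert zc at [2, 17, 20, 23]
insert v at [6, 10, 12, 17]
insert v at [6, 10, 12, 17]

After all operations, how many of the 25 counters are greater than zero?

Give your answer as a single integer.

Step 1: insert aqz at [12, 15, 23, 24] -> counters=[0,0,0,0,0,0,0,0,0,0,0,0,1,0,0,1,0,0,0,0,0,0,0,1,1]
Step 2: insert zc at [2, 17, 20, 23] -> counters=[0,0,1,0,0,0,0,0,0,0,0,0,1,0,0,1,0,1,0,0,1,0,0,2,1]
Step 3: insert v at [6, 10, 12, 17] -> counters=[0,0,1,0,0,0,1,0,0,0,1,0,2,0,0,1,0,2,0,0,1,0,0,2,1]
Step 4: insert v at [6, 10, 12, 17] -> counters=[0,0,1,0,0,0,2,0,0,0,2,0,3,0,0,1,0,3,0,0,1,0,0,2,1]
Final counters=[0,0,1,0,0,0,2,0,0,0,2,0,3,0,0,1,0,3,0,0,1,0,0,2,1] -> 9 nonzero

Answer: 9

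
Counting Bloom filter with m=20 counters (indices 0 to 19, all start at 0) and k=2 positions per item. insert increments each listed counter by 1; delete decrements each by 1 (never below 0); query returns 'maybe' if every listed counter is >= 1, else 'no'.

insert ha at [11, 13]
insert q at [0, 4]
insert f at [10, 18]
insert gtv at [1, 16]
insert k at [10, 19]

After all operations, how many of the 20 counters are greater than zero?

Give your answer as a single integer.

Answer: 9

Derivation:
Step 1: insert ha at [11, 13] -> counters=[0,0,0,0,0,0,0,0,0,0,0,1,0,1,0,0,0,0,0,0]
Step 2: insert q at [0, 4] -> counters=[1,0,0,0,1,0,0,0,0,0,0,1,0,1,0,0,0,0,0,0]
Step 3: insert f at [10, 18] -> counters=[1,0,0,0,1,0,0,0,0,0,1,1,0,1,0,0,0,0,1,0]
Step 4: insert gtv at [1, 16] -> counters=[1,1,0,0,1,0,0,0,0,0,1,1,0,1,0,0,1,0,1,0]
Step 5: insert k at [10, 19] -> counters=[1,1,0,0,1,0,0,0,0,0,2,1,0,1,0,0,1,0,1,1]
Final counters=[1,1,0,0,1,0,0,0,0,0,2,1,0,1,0,0,1,0,1,1] -> 9 nonzero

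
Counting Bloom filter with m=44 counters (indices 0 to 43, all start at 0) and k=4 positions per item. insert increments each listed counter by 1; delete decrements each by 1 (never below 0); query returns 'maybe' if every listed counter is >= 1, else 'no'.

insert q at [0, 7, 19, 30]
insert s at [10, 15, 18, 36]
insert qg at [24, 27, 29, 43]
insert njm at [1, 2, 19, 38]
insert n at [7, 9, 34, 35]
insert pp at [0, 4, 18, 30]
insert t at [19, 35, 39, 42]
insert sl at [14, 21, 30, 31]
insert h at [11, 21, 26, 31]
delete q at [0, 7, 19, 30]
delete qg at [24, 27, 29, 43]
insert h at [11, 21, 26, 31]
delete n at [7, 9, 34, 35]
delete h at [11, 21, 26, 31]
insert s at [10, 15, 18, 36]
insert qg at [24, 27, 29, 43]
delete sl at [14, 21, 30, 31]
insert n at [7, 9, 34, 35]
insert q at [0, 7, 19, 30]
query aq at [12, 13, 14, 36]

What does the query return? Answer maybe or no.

Step 1: insert q at [0, 7, 19, 30] -> counters=[1,0,0,0,0,0,0,1,0,0,0,0,0,0,0,0,0,0,0,1,0,0,0,0,0,0,0,0,0,0,1,0,0,0,0,0,0,0,0,0,0,0,0,0]
Step 2: insert s at [10, 15, 18, 36] -> counters=[1,0,0,0,0,0,0,1,0,0,1,0,0,0,0,1,0,0,1,1,0,0,0,0,0,0,0,0,0,0,1,0,0,0,0,0,1,0,0,0,0,0,0,0]
Step 3: insert qg at [24, 27, 29, 43] -> counters=[1,0,0,0,0,0,0,1,0,0,1,0,0,0,0,1,0,0,1,1,0,0,0,0,1,0,0,1,0,1,1,0,0,0,0,0,1,0,0,0,0,0,0,1]
Step 4: insert njm at [1, 2, 19, 38] -> counters=[1,1,1,0,0,0,0,1,0,0,1,0,0,0,0,1,0,0,1,2,0,0,0,0,1,0,0,1,0,1,1,0,0,0,0,0,1,0,1,0,0,0,0,1]
Step 5: insert n at [7, 9, 34, 35] -> counters=[1,1,1,0,0,0,0,2,0,1,1,0,0,0,0,1,0,0,1,2,0,0,0,0,1,0,0,1,0,1,1,0,0,0,1,1,1,0,1,0,0,0,0,1]
Step 6: insert pp at [0, 4, 18, 30] -> counters=[2,1,1,0,1,0,0,2,0,1,1,0,0,0,0,1,0,0,2,2,0,0,0,0,1,0,0,1,0,1,2,0,0,0,1,1,1,0,1,0,0,0,0,1]
Step 7: insert t at [19, 35, 39, 42] -> counters=[2,1,1,0,1,0,0,2,0,1,1,0,0,0,0,1,0,0,2,3,0,0,0,0,1,0,0,1,0,1,2,0,0,0,1,2,1,0,1,1,0,0,1,1]
Step 8: insert sl at [14, 21, 30, 31] -> counters=[2,1,1,0,1,0,0,2,0,1,1,0,0,0,1,1,0,0,2,3,0,1,0,0,1,0,0,1,0,1,3,1,0,0,1,2,1,0,1,1,0,0,1,1]
Step 9: insert h at [11, 21, 26, 31] -> counters=[2,1,1,0,1,0,0,2,0,1,1,1,0,0,1,1,0,0,2,3,0,2,0,0,1,0,1,1,0,1,3,2,0,0,1,2,1,0,1,1,0,0,1,1]
Step 10: delete q at [0, 7, 19, 30] -> counters=[1,1,1,0,1,0,0,1,0,1,1,1,0,0,1,1,0,0,2,2,0,2,0,0,1,0,1,1,0,1,2,2,0,0,1,2,1,0,1,1,0,0,1,1]
Step 11: delete qg at [24, 27, 29, 43] -> counters=[1,1,1,0,1,0,0,1,0,1,1,1,0,0,1,1,0,0,2,2,0,2,0,0,0,0,1,0,0,0,2,2,0,0,1,2,1,0,1,1,0,0,1,0]
Step 12: insert h at [11, 21, 26, 31] -> counters=[1,1,1,0,1,0,0,1,0,1,1,2,0,0,1,1,0,0,2,2,0,3,0,0,0,0,2,0,0,0,2,3,0,0,1,2,1,0,1,1,0,0,1,0]
Step 13: delete n at [7, 9, 34, 35] -> counters=[1,1,1,0,1,0,0,0,0,0,1,2,0,0,1,1,0,0,2,2,0,3,0,0,0,0,2,0,0,0,2,3,0,0,0,1,1,0,1,1,0,0,1,0]
Step 14: delete h at [11, 21, 26, 31] -> counters=[1,1,1,0,1,0,0,0,0,0,1,1,0,0,1,1,0,0,2,2,0,2,0,0,0,0,1,0,0,0,2,2,0,0,0,1,1,0,1,1,0,0,1,0]
Step 15: insert s at [10, 15, 18, 36] -> counters=[1,1,1,0,1,0,0,0,0,0,2,1,0,0,1,2,0,0,3,2,0,2,0,0,0,0,1,0,0,0,2,2,0,0,0,1,2,0,1,1,0,0,1,0]
Step 16: insert qg at [24, 27, 29, 43] -> counters=[1,1,1,0,1,0,0,0,0,0,2,1,0,0,1,2,0,0,3,2,0,2,0,0,1,0,1,1,0,1,2,2,0,0,0,1,2,0,1,1,0,0,1,1]
Step 17: delete sl at [14, 21, 30, 31] -> counters=[1,1,1,0,1,0,0,0,0,0,2,1,0,0,0,2,0,0,3,2,0,1,0,0,1,0,1,1,0,1,1,1,0,0,0,1,2,0,1,1,0,0,1,1]
Step 18: insert n at [7, 9, 34, 35] -> counters=[1,1,1,0,1,0,0,1,0,1,2,1,0,0,0,2,0,0,3,2,0,1,0,0,1,0,1,1,0,1,1,1,0,0,1,2,2,0,1,1,0,0,1,1]
Step 19: insert q at [0, 7, 19, 30] -> counters=[2,1,1,0,1,0,0,2,0,1,2,1,0,0,0,2,0,0,3,3,0,1,0,0,1,0,1,1,0,1,2,1,0,0,1,2,2,0,1,1,0,0,1,1]
Query aq: check counters[12]=0 counters[13]=0 counters[14]=0 counters[36]=2 -> no

Answer: no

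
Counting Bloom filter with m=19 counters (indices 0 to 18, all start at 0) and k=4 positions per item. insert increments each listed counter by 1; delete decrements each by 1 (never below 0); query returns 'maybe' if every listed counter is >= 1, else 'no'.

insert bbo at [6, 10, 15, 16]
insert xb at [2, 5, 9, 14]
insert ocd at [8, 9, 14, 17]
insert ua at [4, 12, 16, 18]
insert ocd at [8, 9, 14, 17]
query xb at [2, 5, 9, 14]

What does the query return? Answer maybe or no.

Answer: maybe

Derivation:
Step 1: insert bbo at [6, 10, 15, 16] -> counters=[0,0,0,0,0,0,1,0,0,0,1,0,0,0,0,1,1,0,0]
Step 2: insert xb at [2, 5, 9, 14] -> counters=[0,0,1,0,0,1,1,0,0,1,1,0,0,0,1,1,1,0,0]
Step 3: insert ocd at [8, 9, 14, 17] -> counters=[0,0,1,0,0,1,1,0,1,2,1,0,0,0,2,1,1,1,0]
Step 4: insert ua at [4, 12, 16, 18] -> counters=[0,0,1,0,1,1,1,0,1,2,1,0,1,0,2,1,2,1,1]
Step 5: insert ocd at [8, 9, 14, 17] -> counters=[0,0,1,0,1,1,1,0,2,3,1,0,1,0,3,1,2,2,1]
Query xb: check counters[2]=1 counters[5]=1 counters[9]=3 counters[14]=3 -> maybe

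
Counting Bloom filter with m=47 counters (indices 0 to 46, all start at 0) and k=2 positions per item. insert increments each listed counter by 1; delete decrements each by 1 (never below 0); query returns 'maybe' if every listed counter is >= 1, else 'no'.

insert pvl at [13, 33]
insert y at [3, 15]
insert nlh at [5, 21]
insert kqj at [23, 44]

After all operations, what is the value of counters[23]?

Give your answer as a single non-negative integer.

Step 1: insert pvl at [13, 33] -> counters=[0,0,0,0,0,0,0,0,0,0,0,0,0,1,0,0,0,0,0,0,0,0,0,0,0,0,0,0,0,0,0,0,0,1,0,0,0,0,0,0,0,0,0,0,0,0,0]
Step 2: insert y at [3, 15] -> counters=[0,0,0,1,0,0,0,0,0,0,0,0,0,1,0,1,0,0,0,0,0,0,0,0,0,0,0,0,0,0,0,0,0,1,0,0,0,0,0,0,0,0,0,0,0,0,0]
Step 3: insert nlh at [5, 21] -> counters=[0,0,0,1,0,1,0,0,0,0,0,0,0,1,0,1,0,0,0,0,0,1,0,0,0,0,0,0,0,0,0,0,0,1,0,0,0,0,0,0,0,0,0,0,0,0,0]
Step 4: insert kqj at [23, 44] -> counters=[0,0,0,1,0,1,0,0,0,0,0,0,0,1,0,1,0,0,0,0,0,1,0,1,0,0,0,0,0,0,0,0,0,1,0,0,0,0,0,0,0,0,0,0,1,0,0]
Final counters=[0,0,0,1,0,1,0,0,0,0,0,0,0,1,0,1,0,0,0,0,0,1,0,1,0,0,0,0,0,0,0,0,0,1,0,0,0,0,0,0,0,0,0,0,1,0,0] -> counters[23]=1

Answer: 1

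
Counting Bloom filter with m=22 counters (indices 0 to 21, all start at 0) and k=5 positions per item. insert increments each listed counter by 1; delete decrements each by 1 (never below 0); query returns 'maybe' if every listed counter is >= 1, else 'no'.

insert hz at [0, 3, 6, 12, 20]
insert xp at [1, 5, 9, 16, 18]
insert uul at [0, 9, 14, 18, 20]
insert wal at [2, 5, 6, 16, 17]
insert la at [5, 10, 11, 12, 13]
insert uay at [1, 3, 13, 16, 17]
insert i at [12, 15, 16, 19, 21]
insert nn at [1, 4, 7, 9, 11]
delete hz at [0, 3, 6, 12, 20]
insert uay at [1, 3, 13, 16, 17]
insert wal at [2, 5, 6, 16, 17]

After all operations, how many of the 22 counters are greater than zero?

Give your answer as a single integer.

Answer: 21

Derivation:
Step 1: insert hz at [0, 3, 6, 12, 20] -> counters=[1,0,0,1,0,0,1,0,0,0,0,0,1,0,0,0,0,0,0,0,1,0]
Step 2: insert xp at [1, 5, 9, 16, 18] -> counters=[1,1,0,1,0,1,1,0,0,1,0,0,1,0,0,0,1,0,1,0,1,0]
Step 3: insert uul at [0, 9, 14, 18, 20] -> counters=[2,1,0,1,0,1,1,0,0,2,0,0,1,0,1,0,1,0,2,0,2,0]
Step 4: insert wal at [2, 5, 6, 16, 17] -> counters=[2,1,1,1,0,2,2,0,0,2,0,0,1,0,1,0,2,1,2,0,2,0]
Step 5: insert la at [5, 10, 11, 12, 13] -> counters=[2,1,1,1,0,3,2,0,0,2,1,1,2,1,1,0,2,1,2,0,2,0]
Step 6: insert uay at [1, 3, 13, 16, 17] -> counters=[2,2,1,2,0,3,2,0,0,2,1,1,2,2,1,0,3,2,2,0,2,0]
Step 7: insert i at [12, 15, 16, 19, 21] -> counters=[2,2,1,2,0,3,2,0,0,2,1,1,3,2,1,1,4,2,2,1,2,1]
Step 8: insert nn at [1, 4, 7, 9, 11] -> counters=[2,3,1,2,1,3,2,1,0,3,1,2,3,2,1,1,4,2,2,1,2,1]
Step 9: delete hz at [0, 3, 6, 12, 20] -> counters=[1,3,1,1,1,3,1,1,0,3,1,2,2,2,1,1,4,2,2,1,1,1]
Step 10: insert uay at [1, 3, 13, 16, 17] -> counters=[1,4,1,2,1,3,1,1,0,3,1,2,2,3,1,1,5,3,2,1,1,1]
Step 11: insert wal at [2, 5, 6, 16, 17] -> counters=[1,4,2,2,1,4,2,1,0,3,1,2,2,3,1,1,6,4,2,1,1,1]
Final counters=[1,4,2,2,1,4,2,1,0,3,1,2,2,3,1,1,6,4,2,1,1,1] -> 21 nonzero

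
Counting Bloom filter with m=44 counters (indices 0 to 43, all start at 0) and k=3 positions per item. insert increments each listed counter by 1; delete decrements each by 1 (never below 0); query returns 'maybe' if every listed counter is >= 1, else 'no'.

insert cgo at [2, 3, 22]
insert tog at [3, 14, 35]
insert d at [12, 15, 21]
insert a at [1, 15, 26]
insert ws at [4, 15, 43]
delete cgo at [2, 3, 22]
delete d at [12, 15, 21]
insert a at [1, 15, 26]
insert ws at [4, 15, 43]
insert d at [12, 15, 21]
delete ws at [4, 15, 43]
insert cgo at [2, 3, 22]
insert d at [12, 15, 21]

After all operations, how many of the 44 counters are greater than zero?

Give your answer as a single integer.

Answer: 12

Derivation:
Step 1: insert cgo at [2, 3, 22] -> counters=[0,0,1,1,0,0,0,0,0,0,0,0,0,0,0,0,0,0,0,0,0,0,1,0,0,0,0,0,0,0,0,0,0,0,0,0,0,0,0,0,0,0,0,0]
Step 2: insert tog at [3, 14, 35] -> counters=[0,0,1,2,0,0,0,0,0,0,0,0,0,0,1,0,0,0,0,0,0,0,1,0,0,0,0,0,0,0,0,0,0,0,0,1,0,0,0,0,0,0,0,0]
Step 3: insert d at [12, 15, 21] -> counters=[0,0,1,2,0,0,0,0,0,0,0,0,1,0,1,1,0,0,0,0,0,1,1,0,0,0,0,0,0,0,0,0,0,0,0,1,0,0,0,0,0,0,0,0]
Step 4: insert a at [1, 15, 26] -> counters=[0,1,1,2,0,0,0,0,0,0,0,0,1,0,1,2,0,0,0,0,0,1,1,0,0,0,1,0,0,0,0,0,0,0,0,1,0,0,0,0,0,0,0,0]
Step 5: insert ws at [4, 15, 43] -> counters=[0,1,1,2,1,0,0,0,0,0,0,0,1,0,1,3,0,0,0,0,0,1,1,0,0,0,1,0,0,0,0,0,0,0,0,1,0,0,0,0,0,0,0,1]
Step 6: delete cgo at [2, 3, 22] -> counters=[0,1,0,1,1,0,0,0,0,0,0,0,1,0,1,3,0,0,0,0,0,1,0,0,0,0,1,0,0,0,0,0,0,0,0,1,0,0,0,0,0,0,0,1]
Step 7: delete d at [12, 15, 21] -> counters=[0,1,0,1,1,0,0,0,0,0,0,0,0,0,1,2,0,0,0,0,0,0,0,0,0,0,1,0,0,0,0,0,0,0,0,1,0,0,0,0,0,0,0,1]
Step 8: insert a at [1, 15, 26] -> counters=[0,2,0,1,1,0,0,0,0,0,0,0,0,0,1,3,0,0,0,0,0,0,0,0,0,0,2,0,0,0,0,0,0,0,0,1,0,0,0,0,0,0,0,1]
Step 9: insert ws at [4, 15, 43] -> counters=[0,2,0,1,2,0,0,0,0,0,0,0,0,0,1,4,0,0,0,0,0,0,0,0,0,0,2,0,0,0,0,0,0,0,0,1,0,0,0,0,0,0,0,2]
Step 10: insert d at [12, 15, 21] -> counters=[0,2,0,1,2,0,0,0,0,0,0,0,1,0,1,5,0,0,0,0,0,1,0,0,0,0,2,0,0,0,0,0,0,0,0,1,0,0,0,0,0,0,0,2]
Step 11: delete ws at [4, 15, 43] -> counters=[0,2,0,1,1,0,0,0,0,0,0,0,1,0,1,4,0,0,0,0,0,1,0,0,0,0,2,0,0,0,0,0,0,0,0,1,0,0,0,0,0,0,0,1]
Step 12: insert cgo at [2, 3, 22] -> counters=[0,2,1,2,1,0,0,0,0,0,0,0,1,0,1,4,0,0,0,0,0,1,1,0,0,0,2,0,0,0,0,0,0,0,0,1,0,0,0,0,0,0,0,1]
Step 13: insert d at [12, 15, 21] -> counters=[0,2,1,2,1,0,0,0,0,0,0,0,2,0,1,5,0,0,0,0,0,2,1,0,0,0,2,0,0,0,0,0,0,0,0,1,0,0,0,0,0,0,0,1]
Final counters=[0,2,1,2,1,0,0,0,0,0,0,0,2,0,1,5,0,0,0,0,0,2,1,0,0,0,2,0,0,0,0,0,0,0,0,1,0,0,0,0,0,0,0,1] -> 12 nonzero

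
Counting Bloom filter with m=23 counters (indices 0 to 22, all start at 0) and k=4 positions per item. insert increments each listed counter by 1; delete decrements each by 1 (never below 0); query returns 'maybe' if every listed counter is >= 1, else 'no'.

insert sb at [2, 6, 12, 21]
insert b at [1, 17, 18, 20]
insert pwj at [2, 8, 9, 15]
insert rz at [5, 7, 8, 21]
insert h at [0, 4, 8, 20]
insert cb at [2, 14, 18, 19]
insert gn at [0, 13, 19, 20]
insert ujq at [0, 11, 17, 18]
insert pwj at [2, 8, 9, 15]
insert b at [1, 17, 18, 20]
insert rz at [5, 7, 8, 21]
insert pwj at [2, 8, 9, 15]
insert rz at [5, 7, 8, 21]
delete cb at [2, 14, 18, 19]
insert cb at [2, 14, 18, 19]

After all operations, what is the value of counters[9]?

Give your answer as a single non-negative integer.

Answer: 3

Derivation:
Step 1: insert sb at [2, 6, 12, 21] -> counters=[0,0,1,0,0,0,1,0,0,0,0,0,1,0,0,0,0,0,0,0,0,1,0]
Step 2: insert b at [1, 17, 18, 20] -> counters=[0,1,1,0,0,0,1,0,0,0,0,0,1,0,0,0,0,1,1,0,1,1,0]
Step 3: insert pwj at [2, 8, 9, 15] -> counters=[0,1,2,0,0,0,1,0,1,1,0,0,1,0,0,1,0,1,1,0,1,1,0]
Step 4: insert rz at [5, 7, 8, 21] -> counters=[0,1,2,0,0,1,1,1,2,1,0,0,1,0,0,1,0,1,1,0,1,2,0]
Step 5: insert h at [0, 4, 8, 20] -> counters=[1,1,2,0,1,1,1,1,3,1,0,0,1,0,0,1,0,1,1,0,2,2,0]
Step 6: insert cb at [2, 14, 18, 19] -> counters=[1,1,3,0,1,1,1,1,3,1,0,0,1,0,1,1,0,1,2,1,2,2,0]
Step 7: insert gn at [0, 13, 19, 20] -> counters=[2,1,3,0,1,1,1,1,3,1,0,0,1,1,1,1,0,1,2,2,3,2,0]
Step 8: insert ujq at [0, 11, 17, 18] -> counters=[3,1,3,0,1,1,1,1,3,1,0,1,1,1,1,1,0,2,3,2,3,2,0]
Step 9: insert pwj at [2, 8, 9, 15] -> counters=[3,1,4,0,1,1,1,1,4,2,0,1,1,1,1,2,0,2,3,2,3,2,0]
Step 10: insert b at [1, 17, 18, 20] -> counters=[3,2,4,0,1,1,1,1,4,2,0,1,1,1,1,2,0,3,4,2,4,2,0]
Step 11: insert rz at [5, 7, 8, 21] -> counters=[3,2,4,0,1,2,1,2,5,2,0,1,1,1,1,2,0,3,4,2,4,3,0]
Step 12: insert pwj at [2, 8, 9, 15] -> counters=[3,2,5,0,1,2,1,2,6,3,0,1,1,1,1,3,0,3,4,2,4,3,0]
Step 13: insert rz at [5, 7, 8, 21] -> counters=[3,2,5,0,1,3,1,3,7,3,0,1,1,1,1,3,0,3,4,2,4,4,0]
Step 14: delete cb at [2, 14, 18, 19] -> counters=[3,2,4,0,1,3,1,3,7,3,0,1,1,1,0,3,0,3,3,1,4,4,0]
Step 15: insert cb at [2, 14, 18, 19] -> counters=[3,2,5,0,1,3,1,3,7,3,0,1,1,1,1,3,0,3,4,2,4,4,0]
Final counters=[3,2,5,0,1,3,1,3,7,3,0,1,1,1,1,3,0,3,4,2,4,4,0] -> counters[9]=3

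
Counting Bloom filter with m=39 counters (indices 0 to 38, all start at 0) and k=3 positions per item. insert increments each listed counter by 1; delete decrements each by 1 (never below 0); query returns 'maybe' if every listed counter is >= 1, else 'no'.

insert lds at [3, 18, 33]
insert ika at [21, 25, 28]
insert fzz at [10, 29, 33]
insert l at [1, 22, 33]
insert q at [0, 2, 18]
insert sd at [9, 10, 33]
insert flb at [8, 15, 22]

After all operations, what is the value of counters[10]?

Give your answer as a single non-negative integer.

Step 1: insert lds at [3, 18, 33] -> counters=[0,0,0,1,0,0,0,0,0,0,0,0,0,0,0,0,0,0,1,0,0,0,0,0,0,0,0,0,0,0,0,0,0,1,0,0,0,0,0]
Step 2: insert ika at [21, 25, 28] -> counters=[0,0,0,1,0,0,0,0,0,0,0,0,0,0,0,0,0,0,1,0,0,1,0,0,0,1,0,0,1,0,0,0,0,1,0,0,0,0,0]
Step 3: insert fzz at [10, 29, 33] -> counters=[0,0,0,1,0,0,0,0,0,0,1,0,0,0,0,0,0,0,1,0,0,1,0,0,0,1,0,0,1,1,0,0,0,2,0,0,0,0,0]
Step 4: insert l at [1, 22, 33] -> counters=[0,1,0,1,0,0,0,0,0,0,1,0,0,0,0,0,0,0,1,0,0,1,1,0,0,1,0,0,1,1,0,0,0,3,0,0,0,0,0]
Step 5: insert q at [0, 2, 18] -> counters=[1,1,1,1,0,0,0,0,0,0,1,0,0,0,0,0,0,0,2,0,0,1,1,0,0,1,0,0,1,1,0,0,0,3,0,0,0,0,0]
Step 6: insert sd at [9, 10, 33] -> counters=[1,1,1,1,0,0,0,0,0,1,2,0,0,0,0,0,0,0,2,0,0,1,1,0,0,1,0,0,1,1,0,0,0,4,0,0,0,0,0]
Step 7: insert flb at [8, 15, 22] -> counters=[1,1,1,1,0,0,0,0,1,1,2,0,0,0,0,1,0,0,2,0,0,1,2,0,0,1,0,0,1,1,0,0,0,4,0,0,0,0,0]
Final counters=[1,1,1,1,0,0,0,0,1,1,2,0,0,0,0,1,0,0,2,0,0,1,2,0,0,1,0,0,1,1,0,0,0,4,0,0,0,0,0] -> counters[10]=2

Answer: 2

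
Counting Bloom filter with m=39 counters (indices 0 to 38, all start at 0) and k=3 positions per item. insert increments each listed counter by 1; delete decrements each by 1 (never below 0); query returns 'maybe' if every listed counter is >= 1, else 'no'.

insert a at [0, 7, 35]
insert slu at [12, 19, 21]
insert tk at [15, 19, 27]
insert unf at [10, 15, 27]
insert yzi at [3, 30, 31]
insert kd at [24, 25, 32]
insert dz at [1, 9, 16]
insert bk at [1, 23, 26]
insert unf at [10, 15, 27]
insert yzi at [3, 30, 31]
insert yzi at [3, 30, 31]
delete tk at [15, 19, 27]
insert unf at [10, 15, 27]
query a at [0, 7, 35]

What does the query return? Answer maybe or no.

Step 1: insert a at [0, 7, 35] -> counters=[1,0,0,0,0,0,0,1,0,0,0,0,0,0,0,0,0,0,0,0,0,0,0,0,0,0,0,0,0,0,0,0,0,0,0,1,0,0,0]
Step 2: insert slu at [12, 19, 21] -> counters=[1,0,0,0,0,0,0,1,0,0,0,0,1,0,0,0,0,0,0,1,0,1,0,0,0,0,0,0,0,0,0,0,0,0,0,1,0,0,0]
Step 3: insert tk at [15, 19, 27] -> counters=[1,0,0,0,0,0,0,1,0,0,0,0,1,0,0,1,0,0,0,2,0,1,0,0,0,0,0,1,0,0,0,0,0,0,0,1,0,0,0]
Step 4: insert unf at [10, 15, 27] -> counters=[1,0,0,0,0,0,0,1,0,0,1,0,1,0,0,2,0,0,0,2,0,1,0,0,0,0,0,2,0,0,0,0,0,0,0,1,0,0,0]
Step 5: insert yzi at [3, 30, 31] -> counters=[1,0,0,1,0,0,0,1,0,0,1,0,1,0,0,2,0,0,0,2,0,1,0,0,0,0,0,2,0,0,1,1,0,0,0,1,0,0,0]
Step 6: insert kd at [24, 25, 32] -> counters=[1,0,0,1,0,0,0,1,0,0,1,0,1,0,0,2,0,0,0,2,0,1,0,0,1,1,0,2,0,0,1,1,1,0,0,1,0,0,0]
Step 7: insert dz at [1, 9, 16] -> counters=[1,1,0,1,0,0,0,1,0,1,1,0,1,0,0,2,1,0,0,2,0,1,0,0,1,1,0,2,0,0,1,1,1,0,0,1,0,0,0]
Step 8: insert bk at [1, 23, 26] -> counters=[1,2,0,1,0,0,0,1,0,1,1,0,1,0,0,2,1,0,0,2,0,1,0,1,1,1,1,2,0,0,1,1,1,0,0,1,0,0,0]
Step 9: insert unf at [10, 15, 27] -> counters=[1,2,0,1,0,0,0,1,0,1,2,0,1,0,0,3,1,0,0,2,0,1,0,1,1,1,1,3,0,0,1,1,1,0,0,1,0,0,0]
Step 10: insert yzi at [3, 30, 31] -> counters=[1,2,0,2,0,0,0,1,0,1,2,0,1,0,0,3,1,0,0,2,0,1,0,1,1,1,1,3,0,0,2,2,1,0,0,1,0,0,0]
Step 11: insert yzi at [3, 30, 31] -> counters=[1,2,0,3,0,0,0,1,0,1,2,0,1,0,0,3,1,0,0,2,0,1,0,1,1,1,1,3,0,0,3,3,1,0,0,1,0,0,0]
Step 12: delete tk at [15, 19, 27] -> counters=[1,2,0,3,0,0,0,1,0,1,2,0,1,0,0,2,1,0,0,1,0,1,0,1,1,1,1,2,0,0,3,3,1,0,0,1,0,0,0]
Step 13: insert unf at [10, 15, 27] -> counters=[1,2,0,3,0,0,0,1,0,1,3,0,1,0,0,3,1,0,0,1,0,1,0,1,1,1,1,3,0,0,3,3,1,0,0,1,0,0,0]
Query a: check counters[0]=1 counters[7]=1 counters[35]=1 -> maybe

Answer: maybe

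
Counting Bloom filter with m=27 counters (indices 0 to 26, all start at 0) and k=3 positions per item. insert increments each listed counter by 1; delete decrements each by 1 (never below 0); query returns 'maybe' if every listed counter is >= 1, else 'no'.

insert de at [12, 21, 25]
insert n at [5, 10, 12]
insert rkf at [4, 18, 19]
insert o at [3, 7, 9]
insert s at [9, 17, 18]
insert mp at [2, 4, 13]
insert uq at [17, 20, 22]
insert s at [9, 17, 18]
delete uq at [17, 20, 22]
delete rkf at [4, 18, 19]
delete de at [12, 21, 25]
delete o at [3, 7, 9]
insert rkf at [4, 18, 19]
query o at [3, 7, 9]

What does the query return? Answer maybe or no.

Answer: no

Derivation:
Step 1: insert de at [12, 21, 25] -> counters=[0,0,0,0,0,0,0,0,0,0,0,0,1,0,0,0,0,0,0,0,0,1,0,0,0,1,0]
Step 2: insert n at [5, 10, 12] -> counters=[0,0,0,0,0,1,0,0,0,0,1,0,2,0,0,0,0,0,0,0,0,1,0,0,0,1,0]
Step 3: insert rkf at [4, 18, 19] -> counters=[0,0,0,0,1,1,0,0,0,0,1,0,2,0,0,0,0,0,1,1,0,1,0,0,0,1,0]
Step 4: insert o at [3, 7, 9] -> counters=[0,0,0,1,1,1,0,1,0,1,1,0,2,0,0,0,0,0,1,1,0,1,0,0,0,1,0]
Step 5: insert s at [9, 17, 18] -> counters=[0,0,0,1,1,1,0,1,0,2,1,0,2,0,0,0,0,1,2,1,0,1,0,0,0,1,0]
Step 6: insert mp at [2, 4, 13] -> counters=[0,0,1,1,2,1,0,1,0,2,1,0,2,1,0,0,0,1,2,1,0,1,0,0,0,1,0]
Step 7: insert uq at [17, 20, 22] -> counters=[0,0,1,1,2,1,0,1,0,2,1,0,2,1,0,0,0,2,2,1,1,1,1,0,0,1,0]
Step 8: insert s at [9, 17, 18] -> counters=[0,0,1,1,2,1,0,1,0,3,1,0,2,1,0,0,0,3,3,1,1,1,1,0,0,1,0]
Step 9: delete uq at [17, 20, 22] -> counters=[0,0,1,1,2,1,0,1,0,3,1,0,2,1,0,0,0,2,3,1,0,1,0,0,0,1,0]
Step 10: delete rkf at [4, 18, 19] -> counters=[0,0,1,1,1,1,0,1,0,3,1,0,2,1,0,0,0,2,2,0,0,1,0,0,0,1,0]
Step 11: delete de at [12, 21, 25] -> counters=[0,0,1,1,1,1,0,1,0,3,1,0,1,1,0,0,0,2,2,0,0,0,0,0,0,0,0]
Step 12: delete o at [3, 7, 9] -> counters=[0,0,1,0,1,1,0,0,0,2,1,0,1,1,0,0,0,2,2,0,0,0,0,0,0,0,0]
Step 13: insert rkf at [4, 18, 19] -> counters=[0,0,1,0,2,1,0,0,0,2,1,0,1,1,0,0,0,2,3,1,0,0,0,0,0,0,0]
Query o: check counters[3]=0 counters[7]=0 counters[9]=2 -> no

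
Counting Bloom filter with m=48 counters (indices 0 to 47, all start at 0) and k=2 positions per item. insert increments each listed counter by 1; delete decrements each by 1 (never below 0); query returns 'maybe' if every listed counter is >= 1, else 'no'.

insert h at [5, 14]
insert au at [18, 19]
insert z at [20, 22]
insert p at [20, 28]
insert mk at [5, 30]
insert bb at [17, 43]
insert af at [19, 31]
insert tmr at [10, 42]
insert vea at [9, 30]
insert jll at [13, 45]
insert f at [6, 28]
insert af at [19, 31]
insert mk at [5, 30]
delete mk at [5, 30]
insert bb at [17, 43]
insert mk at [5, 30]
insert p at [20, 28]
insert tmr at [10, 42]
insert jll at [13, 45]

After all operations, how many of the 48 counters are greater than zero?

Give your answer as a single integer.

Answer: 17

Derivation:
Step 1: insert h at [5, 14] -> counters=[0,0,0,0,0,1,0,0,0,0,0,0,0,0,1,0,0,0,0,0,0,0,0,0,0,0,0,0,0,0,0,0,0,0,0,0,0,0,0,0,0,0,0,0,0,0,0,0]
Step 2: insert au at [18, 19] -> counters=[0,0,0,0,0,1,0,0,0,0,0,0,0,0,1,0,0,0,1,1,0,0,0,0,0,0,0,0,0,0,0,0,0,0,0,0,0,0,0,0,0,0,0,0,0,0,0,0]
Step 3: insert z at [20, 22] -> counters=[0,0,0,0,0,1,0,0,0,0,0,0,0,0,1,0,0,0,1,1,1,0,1,0,0,0,0,0,0,0,0,0,0,0,0,0,0,0,0,0,0,0,0,0,0,0,0,0]
Step 4: insert p at [20, 28] -> counters=[0,0,0,0,0,1,0,0,0,0,0,0,0,0,1,0,0,0,1,1,2,0,1,0,0,0,0,0,1,0,0,0,0,0,0,0,0,0,0,0,0,0,0,0,0,0,0,0]
Step 5: insert mk at [5, 30] -> counters=[0,0,0,0,0,2,0,0,0,0,0,0,0,0,1,0,0,0,1,1,2,0,1,0,0,0,0,0,1,0,1,0,0,0,0,0,0,0,0,0,0,0,0,0,0,0,0,0]
Step 6: insert bb at [17, 43] -> counters=[0,0,0,0,0,2,0,0,0,0,0,0,0,0,1,0,0,1,1,1,2,0,1,0,0,0,0,0,1,0,1,0,0,0,0,0,0,0,0,0,0,0,0,1,0,0,0,0]
Step 7: insert af at [19, 31] -> counters=[0,0,0,0,0,2,0,0,0,0,0,0,0,0,1,0,0,1,1,2,2,0,1,0,0,0,0,0,1,0,1,1,0,0,0,0,0,0,0,0,0,0,0,1,0,0,0,0]
Step 8: insert tmr at [10, 42] -> counters=[0,0,0,0,0,2,0,0,0,0,1,0,0,0,1,0,0,1,1,2,2,0,1,0,0,0,0,0,1,0,1,1,0,0,0,0,0,0,0,0,0,0,1,1,0,0,0,0]
Step 9: insert vea at [9, 30] -> counters=[0,0,0,0,0,2,0,0,0,1,1,0,0,0,1,0,0,1,1,2,2,0,1,0,0,0,0,0,1,0,2,1,0,0,0,0,0,0,0,0,0,0,1,1,0,0,0,0]
Step 10: insert jll at [13, 45] -> counters=[0,0,0,0,0,2,0,0,0,1,1,0,0,1,1,0,0,1,1,2,2,0,1,0,0,0,0,0,1,0,2,1,0,0,0,0,0,0,0,0,0,0,1,1,0,1,0,0]
Step 11: insert f at [6, 28] -> counters=[0,0,0,0,0,2,1,0,0,1,1,0,0,1,1,0,0,1,1,2,2,0,1,0,0,0,0,0,2,0,2,1,0,0,0,0,0,0,0,0,0,0,1,1,0,1,0,0]
Step 12: insert af at [19, 31] -> counters=[0,0,0,0,0,2,1,0,0,1,1,0,0,1,1,0,0,1,1,3,2,0,1,0,0,0,0,0,2,0,2,2,0,0,0,0,0,0,0,0,0,0,1,1,0,1,0,0]
Step 13: insert mk at [5, 30] -> counters=[0,0,0,0,0,3,1,0,0,1,1,0,0,1,1,0,0,1,1,3,2,0,1,0,0,0,0,0,2,0,3,2,0,0,0,0,0,0,0,0,0,0,1,1,0,1,0,0]
Step 14: delete mk at [5, 30] -> counters=[0,0,0,0,0,2,1,0,0,1,1,0,0,1,1,0,0,1,1,3,2,0,1,0,0,0,0,0,2,0,2,2,0,0,0,0,0,0,0,0,0,0,1,1,0,1,0,0]
Step 15: insert bb at [17, 43] -> counters=[0,0,0,0,0,2,1,0,0,1,1,0,0,1,1,0,0,2,1,3,2,0,1,0,0,0,0,0,2,0,2,2,0,0,0,0,0,0,0,0,0,0,1,2,0,1,0,0]
Step 16: insert mk at [5, 30] -> counters=[0,0,0,0,0,3,1,0,0,1,1,0,0,1,1,0,0,2,1,3,2,0,1,0,0,0,0,0,2,0,3,2,0,0,0,0,0,0,0,0,0,0,1,2,0,1,0,0]
Step 17: insert p at [20, 28] -> counters=[0,0,0,0,0,3,1,0,0,1,1,0,0,1,1,0,0,2,1,3,3,0,1,0,0,0,0,0,3,0,3,2,0,0,0,0,0,0,0,0,0,0,1,2,0,1,0,0]
Step 18: insert tmr at [10, 42] -> counters=[0,0,0,0,0,3,1,0,0,1,2,0,0,1,1,0,0,2,1,3,3,0,1,0,0,0,0,0,3,0,3,2,0,0,0,0,0,0,0,0,0,0,2,2,0,1,0,0]
Step 19: insert jll at [13, 45] -> counters=[0,0,0,0,0,3,1,0,0,1,2,0,0,2,1,0,0,2,1,3,3,0,1,0,0,0,0,0,3,0,3,2,0,0,0,0,0,0,0,0,0,0,2,2,0,2,0,0]
Final counters=[0,0,0,0,0,3,1,0,0,1,2,0,0,2,1,0,0,2,1,3,3,0,1,0,0,0,0,0,3,0,3,2,0,0,0,0,0,0,0,0,0,0,2,2,0,2,0,0] -> 17 nonzero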